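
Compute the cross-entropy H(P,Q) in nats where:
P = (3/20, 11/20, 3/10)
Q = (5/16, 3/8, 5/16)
1.0629 nats

Cross-entropy: H(P,Q) = -Σ p(x) log q(x)

Alternatively: H(P,Q) = H(P) + D_KL(P||Q)
H(P) = 0.9746 nats
D_KL(P||Q) = 0.0883 nats

H(P,Q) = 0.9746 + 0.0883 = 1.0629 nats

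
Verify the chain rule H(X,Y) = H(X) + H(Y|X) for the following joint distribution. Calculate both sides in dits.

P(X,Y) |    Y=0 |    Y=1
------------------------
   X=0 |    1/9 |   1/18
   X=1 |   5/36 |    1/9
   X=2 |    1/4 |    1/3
H(X,Y) = 0.7104, H(X) = 0.4168, H(Y|X) = 0.2937 (all in dits)

Chain rule: H(X,Y) = H(X) + H(Y|X)

Left side — joint entropy directly:
H(X,Y) = -Σ p(x,y) log p(x,y) = 0.7104 dits

Right side — compute H(Y|X) from the conditional distributions:
P(X) = (1/6, 1/4, 7/12), so H(X) = 0.4168 dits
H(Y|X) = Σ_x P(X=x) · H(Y|X=x):
  P(Y|X=0) = (2/3, 1/3), H(Y|X=0) = 0.2764, weight P(X=0) = 1/6
  P(Y|X=1) = (5/9, 4/9), H(Y|X=1) = 0.2983, weight P(X=1) = 1/4
  P(Y|X=2) = (3/7, 4/7), H(Y|X=2) = 0.2966, weight P(X=2) = 7/12
H(Y|X) = 0.2937 dits

H(X) + H(Y|X) = 0.4168 + 0.2937 = 0.7104 dits

Both sides equal 0.7104 dits. ✓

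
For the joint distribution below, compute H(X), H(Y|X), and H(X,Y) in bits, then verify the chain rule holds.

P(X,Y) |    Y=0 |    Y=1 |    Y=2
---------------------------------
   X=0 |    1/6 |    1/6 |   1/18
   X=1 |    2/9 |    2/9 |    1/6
H(X,Y) = 2.4886, H(X) = 0.9641, H(Y|X) = 1.5245 (all in bits)

Chain rule: H(X,Y) = H(X) + H(Y|X)

Left side — joint entropy directly:
H(X,Y) = -Σ p(x,y) log p(x,y) = 2.4886 bits

Right side — compute H(Y|X) from the conditional distributions:
P(X) = (7/18, 11/18), so H(X) = 0.9641 bits
H(Y|X) = Σ_x P(X=x) · H(Y|X=x):
  P(Y|X=0) = (3/7, 3/7, 1/7), H(Y|X=0) = 1.4488, weight P(X=0) = 7/18
  P(Y|X=1) = (4/11, 4/11, 3/11), H(Y|X=1) = 1.5726, weight P(X=1) = 11/18
H(Y|X) = 1.5245 bits

H(X) + H(Y|X) = 0.9641 + 1.5245 = 2.4886 bits

Both sides equal 2.4886 bits. ✓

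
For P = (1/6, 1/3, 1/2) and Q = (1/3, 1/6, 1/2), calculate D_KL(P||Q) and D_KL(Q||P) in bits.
D_KL(P||Q) = 0.1667, D_KL(Q||P) = 0.1667

KL divergence is not symmetric: D_KL(P||Q) ≠ D_KL(Q||P) in general.

D_KL(P||Q) = 0.1667 bits
D_KL(Q||P) = 0.1667 bits

In this case they happen to be equal (to 4 decimal places).

This asymmetry is why KL divergence is not a true distance metric.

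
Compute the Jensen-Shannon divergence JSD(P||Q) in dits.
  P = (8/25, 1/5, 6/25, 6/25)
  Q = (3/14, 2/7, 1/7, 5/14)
0.0092 dits

Jensen-Shannon divergence is:
JSD(P||Q) = 0.5 × D_KL(P||M) + 0.5 × D_KL(Q||M)
where M = 0.5 × (P + Q) is the mixture distribution.

M = 0.5 × (8/25, 1/5, 6/25, 6/25) + 0.5 × (3/14, 2/7, 1/7, 5/14) = (0.267143, 0.242857, 0.191429, 0.298571)

D_KL(P||M) = 0.0090 dits
D_KL(Q||M) = 0.0093 dits

JSD(P||Q) = 0.5 × 0.0090 + 0.5 × 0.0093 = 0.0092 dits

Unlike KL divergence, JSD is symmetric and bounded: 0 ≤ JSD ≤ log(2).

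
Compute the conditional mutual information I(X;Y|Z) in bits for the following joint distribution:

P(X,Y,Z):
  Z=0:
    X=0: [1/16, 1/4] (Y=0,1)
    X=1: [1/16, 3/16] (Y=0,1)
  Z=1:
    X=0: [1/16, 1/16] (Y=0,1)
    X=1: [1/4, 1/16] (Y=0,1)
0.0285 bits

Conditional mutual information: I(X;Y|Z) = H(X|Z) + H(Y|Z) - H(X,Y|Z)

H(Z) = 0.9887
H(X,Z) = 1.9238 → H(X|Z) = 0.9351
H(Y,Z) = 1.7962 → H(Y|Z) = 0.8075
H(X,Y,Z) = 2.7028 → H(X,Y|Z) = 1.7141

I(X;Y|Z) = 0.9351 + 0.8075 - 1.7141 = 0.0285 bits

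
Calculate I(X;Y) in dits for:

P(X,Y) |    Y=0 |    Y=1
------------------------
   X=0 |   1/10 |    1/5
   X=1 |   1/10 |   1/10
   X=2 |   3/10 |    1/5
0.0118 dits

Mutual information: I(X;Y) = H(X) + H(Y) - H(X,Y)

Marginals:
P(X) = (3/10, 1/5, 1/2), H(X) = 0.4472 dits
P(Y) = (1/2, 1/2), H(Y) = 0.3010 dits

Joint entropy: H(X,Y) = 0.7365 dits

I(X;Y) = 0.4472 + 0.3010 - 0.7365 = 0.0118 dits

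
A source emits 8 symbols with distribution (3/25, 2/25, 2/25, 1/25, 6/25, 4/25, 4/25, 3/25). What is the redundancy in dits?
0.0472 dits

Redundancy measures how far a source is from maximum entropy:
R = H_max - H(X)

Maximum entropy for 8 symbols: H_max = log_10(8) = 0.9031 dits
Actual entropy: H(X) = 0.8559 dits
Redundancy: R = 0.9031 - 0.8559 = 0.0472 dits

This redundancy represents potential for compression: the source could be compressed by 0.0472 dits per symbol.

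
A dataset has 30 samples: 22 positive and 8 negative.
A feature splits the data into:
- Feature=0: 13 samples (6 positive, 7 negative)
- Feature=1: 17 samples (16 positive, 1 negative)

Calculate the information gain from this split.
0.2223 bits

Information Gain = H(Y) - H(Y|Feature)

Before split:
P(positive) = 22/30 = 0.7333
H(Y) = 0.8366 bits

After split:
Feature=0: H = 0.9957 bits (weight = 13/30)
Feature=1: H = 0.3228 bits (weight = 17/30)
H(Y|Feature) = (13/30)×0.9957 + (17/30)×0.3228 = 0.6144 bits

Information Gain = 0.8366 - 0.6144 = 0.2223 bits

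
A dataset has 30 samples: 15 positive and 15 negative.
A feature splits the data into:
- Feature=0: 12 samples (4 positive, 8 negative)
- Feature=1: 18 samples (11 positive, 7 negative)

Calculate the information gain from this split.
0.0542 bits

Information Gain = H(Y) - H(Y|Feature)

Before split:
P(positive) = 15/30 = 0.5000
H(Y) = 1.0000 bits

After split:
Feature=0: H = 0.9183 bits (weight = 12/30)
Feature=1: H = 0.9641 bits (weight = 18/30)
H(Y|Feature) = (12/30)×0.9183 + (18/30)×0.9641 = 0.9458 bits

Information Gain = 1.0000 - 0.9458 = 0.0542 bits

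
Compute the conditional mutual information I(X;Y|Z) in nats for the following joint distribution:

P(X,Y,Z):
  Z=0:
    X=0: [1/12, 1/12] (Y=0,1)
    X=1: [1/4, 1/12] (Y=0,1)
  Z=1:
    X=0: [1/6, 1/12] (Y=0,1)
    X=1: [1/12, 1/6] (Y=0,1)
0.0436 nats

Conditional mutual information: I(X;Y|Z) = H(X|Z) + H(Y|Z) - H(X,Y|Z)

H(Z) = 0.6931
H(X,Z) = 1.3580 → H(X|Z) = 0.6648
H(Y,Z) = 1.3580 → H(Y|Z) = 0.6648
H(X,Y,Z) = 1.9792 → H(X,Y|Z) = 1.2861

I(X;Y|Z) = 0.6648 + 0.6648 - 1.2861 = 0.0436 nats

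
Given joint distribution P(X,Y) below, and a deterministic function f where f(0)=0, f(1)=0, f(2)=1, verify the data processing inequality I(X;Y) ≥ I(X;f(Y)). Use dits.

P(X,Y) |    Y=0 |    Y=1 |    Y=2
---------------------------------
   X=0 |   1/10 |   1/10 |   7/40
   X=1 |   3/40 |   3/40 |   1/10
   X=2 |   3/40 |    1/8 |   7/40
I(X;Y) = 0.0025, I(X;f(Y)) = 0.0007, inequality holds: 0.0025 ≥ 0.0007

Data Processing Inequality: For any Markov chain X → Y → Z, we have I(X;Y) ≥ I(X;Z).

Here Z = f(Y) is a deterministic function of Y, forming X → Y → Z.

Original I(X;Y) = 0.0025 dits

After applying f:
P(X,Z) where Z=f(Y):
- P(X,Z=0) = P(X,Y=0) + P(X,Y=1)
- P(X,Z=1) = P(X,Y=2)

I(X;Z) = I(X;f(Y)) = 0.0007 dits

Verification: 0.0025 ≥ 0.0007 ✓

Information cannot be created by processing; the function f can only lose information about X.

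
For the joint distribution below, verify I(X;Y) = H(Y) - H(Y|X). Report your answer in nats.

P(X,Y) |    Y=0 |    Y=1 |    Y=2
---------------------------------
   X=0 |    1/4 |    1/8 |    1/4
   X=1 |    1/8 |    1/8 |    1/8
I(X;Y) = 0.0109 nats

Mutual information has multiple equivalent forms:
- I(X;Y) = H(X) - H(X|Y)
- I(X;Y) = H(Y) - H(Y|X)
- I(X;Y) = H(X) + H(Y) - H(X,Y)

Computing all quantities:
H(X) = 0.6616, H(Y) = 1.0822, H(X,Y) = 1.7329
H(X|Y) = 0.6507, H(Y|X) = 1.0713

Verification:
H(X) - H(X|Y) = 0.6616 - 0.6507 = 0.0109
H(Y) - H(Y|X) = 1.0822 - 1.0713 = 0.0109
H(X) + H(Y) - H(X,Y) = 0.6616 + 1.0822 - 1.7329 = 0.0109

All forms give I(X;Y) = 0.0109 nats. ✓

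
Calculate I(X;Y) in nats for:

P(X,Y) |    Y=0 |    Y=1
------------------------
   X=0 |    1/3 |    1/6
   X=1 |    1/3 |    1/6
0.0000 nats

Mutual information: I(X;Y) = H(X) + H(Y) - H(X,Y)

Marginals:
P(X) = (1/2, 1/2), H(X) = 0.6931 nats
P(Y) = (2/3, 1/3), H(Y) = 0.6365 nats

Joint entropy: H(X,Y) = 1.3297 nats

I(X;Y) = 0.6931 + 0.6365 - 1.3297 = 0.0000 nats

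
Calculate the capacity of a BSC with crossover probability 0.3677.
0.0511 bits

For a binary symmetric channel (BSC) with error probability p:
Capacity C = 1 - H(p) bits per symbol

where H(p) = -p log₂(p) - (1-p) log₂(1-p) is the binary entropy function.

H(0.3677) = 0.9489 bits
C = 1 - 0.9489 = 0.0511 bits per symbol

This means we can reliably transmit up to 0.0511 bits of information per channel use.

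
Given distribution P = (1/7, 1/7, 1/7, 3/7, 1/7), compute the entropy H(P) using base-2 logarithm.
2.1281 bits

Shannon entropy is H(X) = -Σ p(x) log p(x).

For P = (1/7, 1/7, 1/7, 3/7, 1/7):
H = -1/7 × log_2(1/7) -1/7 × log_2(1/7) -1/7 × log_2(1/7) -3/7 × log_2(3/7) -1/7 × log_2(1/7)
H = 2.1281 bits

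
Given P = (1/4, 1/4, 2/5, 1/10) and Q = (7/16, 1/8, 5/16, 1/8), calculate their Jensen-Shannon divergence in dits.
0.0117 dits

Jensen-Shannon divergence is:
JSD(P||Q) = 0.5 × D_KL(P||M) + 0.5 × D_KL(Q||M)
where M = 0.5 × (P + Q) is the mixture distribution.

M = 0.5 × (1/4, 1/4, 2/5, 1/10) + 0.5 × (7/16, 1/8, 5/16, 1/8) = (11/32, 3/16, 0.35625, 0.1125)

D_KL(P||M) = 0.0117 dits
D_KL(Q||M) = 0.0117 dits

JSD(P||Q) = 0.5 × 0.0117 + 0.5 × 0.0117 = 0.0117 dits

Unlike KL divergence, JSD is symmetric and bounded: 0 ≤ JSD ≤ log(2).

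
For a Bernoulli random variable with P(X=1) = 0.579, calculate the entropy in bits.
0.9819 bits

The binary entropy function is:
H(p) = -p log(p) - (1-p) log(1-p)

H(0.579) = -0.579 × log_2(0.579) - 0.421 × log_2(0.421)
H(0.579) = 0.9819 bits

Note: Binary entropy is maximized at p=0.5 (H=1 bit) and minimized at p=0 or p=1 (H=0).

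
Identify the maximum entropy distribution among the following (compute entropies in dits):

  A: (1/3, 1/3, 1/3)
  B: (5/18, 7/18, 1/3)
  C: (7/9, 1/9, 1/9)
A

For a discrete distribution over n outcomes, entropy is maximized by the uniform distribution.

Computing entropies:
H(A) = 0.4771 dits
H(B) = 0.4731 dits
H(C) = 0.2969 dits

The uniform distribution (where all probabilities equal 1/3) achieves the maximum entropy of log_10(3) = 0.4771 dits.

Distribution A has the highest entropy.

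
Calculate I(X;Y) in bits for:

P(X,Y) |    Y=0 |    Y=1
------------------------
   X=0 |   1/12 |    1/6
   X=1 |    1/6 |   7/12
0.0086 bits

Mutual information: I(X;Y) = H(X) + H(Y) - H(X,Y)

Marginals:
P(X) = (1/4, 3/4), H(X) = 0.8113 bits
P(Y) = (1/4, 3/4), H(Y) = 0.8113 bits

Joint entropy: H(X,Y) = 1.6140 bits

I(X;Y) = 0.8113 + 0.8113 - 1.6140 = 0.0086 bits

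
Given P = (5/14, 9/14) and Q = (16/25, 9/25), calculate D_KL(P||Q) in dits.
0.0714 dits

KL divergence: D_KL(P||Q) = Σ p(x) log(p(x)/q(x))

Computing term by term:
  x=0: 5/14 × log_10[(5/14)/(16/25)] = 5/14 × -0.2533 = -0.0905
  x=1: 9/14 × log_10[(9/14)/(9/25)] = 9/14 × 0.2518 = 0.1619

D_KL(P||Q) = 0.0714 dits

Note: KL divergence is always non-negative and equals 0 iff P = Q.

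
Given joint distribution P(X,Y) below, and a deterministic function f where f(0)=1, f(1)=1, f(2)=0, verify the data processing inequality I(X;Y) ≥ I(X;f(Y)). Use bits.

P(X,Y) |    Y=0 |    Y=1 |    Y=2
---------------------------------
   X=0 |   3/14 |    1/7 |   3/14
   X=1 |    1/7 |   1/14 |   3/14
I(X;Y) = 0.0131, I(X;f(Y)) = 0.0113, inequality holds: 0.0131 ≥ 0.0113

Data Processing Inequality: For any Markov chain X → Y → Z, we have I(X;Y) ≥ I(X;Z).

Here Z = f(Y) is a deterministic function of Y, forming X → Y → Z.

Original I(X;Y) = 0.0131 bits

After applying f:
P(X,Z) where Z=f(Y):
- P(X,Z=0) = P(X,Y=2)
- P(X,Z=1) = P(X,Y=0) + P(X,Y=1)

I(X;Z) = I(X;f(Y)) = 0.0113 bits

Verification: 0.0131 ≥ 0.0113 ✓

Information cannot be created by processing; the function f can only lose information about X.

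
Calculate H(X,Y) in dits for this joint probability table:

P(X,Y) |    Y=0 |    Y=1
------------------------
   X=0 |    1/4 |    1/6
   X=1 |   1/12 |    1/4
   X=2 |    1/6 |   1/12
0.7403 dits

Joint entropy is H(X,Y) = -Σ_{x,y} p(x,y) log p(x,y).

Summing over all non-zero entries:
H(X,Y) = -[1/4·log_10(1/4) + 1/6·log_10(1/6) + 1/12·log_10(1/12) + 1/4·log_10(1/4) + 1/6·log_10(1/6) + 1/12·log_10(1/12)]
H(X,Y) = 0.7403 dits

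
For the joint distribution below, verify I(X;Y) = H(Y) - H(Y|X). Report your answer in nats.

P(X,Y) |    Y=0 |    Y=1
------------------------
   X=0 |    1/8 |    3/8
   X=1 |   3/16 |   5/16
I(X;Y) = 0.0091 nats

Mutual information has multiple equivalent forms:
- I(X;Y) = H(X) - H(X|Y)
- I(X;Y) = H(Y) - H(Y|X)
- I(X;Y) = H(X) + H(Y) - H(X,Y)

Computing all quantities:
H(X) = 0.6931, H(Y) = 0.6211, H(X,Y) = 1.3051
H(X|Y) = 0.6840, H(Y|X) = 0.6119

Verification:
H(X) - H(X|Y) = 0.6931 - 0.6840 = 0.0091
H(Y) - H(Y|X) = 0.6211 - 0.6119 = 0.0091
H(X) + H(Y) - H(X,Y) = 0.6931 + 0.6211 - 1.3051 = 0.0091

All forms give I(X;Y) = 0.0091 nats. ✓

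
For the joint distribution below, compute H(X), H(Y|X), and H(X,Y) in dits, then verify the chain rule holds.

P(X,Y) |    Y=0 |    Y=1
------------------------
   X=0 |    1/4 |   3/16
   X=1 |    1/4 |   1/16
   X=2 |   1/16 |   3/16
H(X,Y) = 0.7242, H(X) = 0.4654, H(Y|X) = 0.2587 (all in dits)

Chain rule: H(X,Y) = H(X) + H(Y|X)

Left side — joint entropy directly:
H(X,Y) = -Σ p(x,y) log p(x,y) = 0.7242 dits

Right side — compute H(Y|X) from the conditional distributions:
P(X) = (7/16, 5/16, 1/4), so H(X) = 0.4654 dits
H(Y|X) = Σ_x P(X=x) · H(Y|X=x):
  P(Y|X=0) = (4/7, 3/7), H(Y|X=0) = 0.2966, weight P(X=0) = 7/16
  P(Y|X=1) = (4/5, 1/5), H(Y|X=1) = 0.2173, weight P(X=1) = 5/16
  P(Y|X=2) = (1/4, 3/4), H(Y|X=2) = 0.2442, weight P(X=2) = 1/4
H(Y|X) = 0.2587 dits

H(X) + H(Y|X) = 0.4654 + 0.2587 = 0.7242 dits

Both sides equal 0.7242 dits. ✓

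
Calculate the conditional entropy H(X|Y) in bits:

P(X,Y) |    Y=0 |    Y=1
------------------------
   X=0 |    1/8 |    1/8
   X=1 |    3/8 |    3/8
0.8113 bits

Using the chain rule: H(X|Y) = H(X,Y) - H(Y)

First, compute H(X,Y) = 1.8113 bits

Marginal P(Y) = (1/2, 1/2)
H(Y) = 1.0000 bits

H(X|Y) = H(X,Y) - H(Y) = 1.8113 - 1.0000 = 0.8113 bits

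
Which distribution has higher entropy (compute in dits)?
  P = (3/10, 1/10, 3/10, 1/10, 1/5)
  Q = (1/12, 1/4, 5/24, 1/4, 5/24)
Q

Computing entropies in dits:
H(P) = 0.6535
H(Q) = 0.6748

Distribution Q has higher entropy.

Intuition: The distribution closer to uniform (more spread out) has higher entropy.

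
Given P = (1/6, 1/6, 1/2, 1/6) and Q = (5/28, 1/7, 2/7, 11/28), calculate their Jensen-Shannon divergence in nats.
0.0389 nats

Jensen-Shannon divergence is:
JSD(P||Q) = 0.5 × D_KL(P||M) + 0.5 × D_KL(Q||M)
where M = 0.5 × (P + Q) is the mixture distribution.

M = 0.5 × (1/6, 1/6, 1/2, 1/6) + 0.5 × (5/28, 1/7, 2/7, 11/28) = (0.172619, 0.154762, 11/28, 0.279762)

D_KL(P||M) = 0.0408 nats
D_KL(Q||M) = 0.0370 nats

JSD(P||Q) = 0.5 × 0.0408 + 0.5 × 0.0370 = 0.0389 nats

Unlike KL divergence, JSD is symmetric and bounded: 0 ≤ JSD ≤ log(2).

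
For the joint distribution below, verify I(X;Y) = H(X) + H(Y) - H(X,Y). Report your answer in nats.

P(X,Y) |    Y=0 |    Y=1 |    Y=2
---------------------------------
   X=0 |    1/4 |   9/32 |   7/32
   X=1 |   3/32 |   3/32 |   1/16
I(X;Y) = 0.0011 nats

Mutual information has multiple equivalent forms:
- I(X;Y) = H(X) - H(X|Y)
- I(X;Y) = H(Y) - H(Y|X)
- I(X;Y) = H(X) + H(Y) - H(X,Y)

Computing all quantities:
H(X) = 0.5623, H(Y) = 1.0916, H(X,Y) = 1.6529
H(X|Y) = 0.5613, H(Y|X) = 1.0906

Verification:
H(X) - H(X|Y) = 0.5623 - 0.5613 = 0.0011
H(Y) - H(Y|X) = 1.0916 - 1.0906 = 0.0011
H(X) + H(Y) - H(X,Y) = 0.5623 + 1.0916 - 1.6529 = 0.0011

All forms give I(X;Y) = 0.0011 nats. ✓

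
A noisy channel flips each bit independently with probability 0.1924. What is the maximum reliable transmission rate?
0.2935 bits

For a binary symmetric channel (BSC) with error probability p:
Capacity C = 1 - H(p) bits per symbol

where H(p) = -p log₂(p) - (1-p) log₂(1-p) is the binary entropy function.

H(0.1924) = 0.7065 bits
C = 1 - 0.7065 = 0.2935 bits per symbol

This means we can reliably transmit up to 0.2935 bits of information per channel use.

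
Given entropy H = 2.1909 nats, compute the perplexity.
8.9433

Perplexity is e^H (or exp(H) for natural log).

H = 2.1909 nats
Perplexity = e^2.1909 = 8.9433

Interpretation: The model's uncertainty is equivalent to choosing uniformly among 8.9 options.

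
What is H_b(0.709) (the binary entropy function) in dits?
0.2619 dits

The binary entropy function is:
H(p) = -p log(p) - (1-p) log(1-p)

H(0.709) = -0.709 × log_10(0.709) - 0.291 × log_10(0.291)
H(0.709) = 0.2619 dits

Note: Binary entropy is maximized at p=0.5 (H=1 bit) and minimized at p=0 or p=1 (H=0).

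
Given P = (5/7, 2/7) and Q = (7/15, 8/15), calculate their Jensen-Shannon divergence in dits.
0.0139 dits

Jensen-Shannon divergence is:
JSD(P||Q) = 0.5 × D_KL(P||M) + 0.5 × D_KL(Q||M)
where M = 0.5 × (P + Q) is the mixture distribution.

M = 0.5 × (5/7, 2/7) + 0.5 × (7/15, 8/15) = (0.590476, 0.409524)

D_KL(P||M) = 0.0144 dits
D_KL(Q||M) = 0.0135 dits

JSD(P||Q) = 0.5 × 0.0144 + 0.5 × 0.0135 = 0.0139 dits

Unlike KL divergence, JSD is symmetric and bounded: 0 ≤ JSD ≤ log(2).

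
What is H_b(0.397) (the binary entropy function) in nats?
0.6718 nats

The binary entropy function is:
H(p) = -p log(p) - (1-p) log(1-p)

H(0.397) = -0.397 × log_e(0.397) - 0.603 × log_e(0.603)
H(0.397) = 0.6718 nats

Note: Binary entropy is maximized at p=0.5 (H=1 bit) and minimized at p=0 or p=1 (H=0).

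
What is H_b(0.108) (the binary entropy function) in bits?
0.4939 bits

The binary entropy function is:
H(p) = -p log(p) - (1-p) log(1-p)

H(0.108) = -0.108 × log_2(0.108) - 0.892 × log_2(0.892)
H(0.108) = 0.4939 bits

Note: Binary entropy is maximized at p=0.5 (H=1 bit) and minimized at p=0 or p=1 (H=0).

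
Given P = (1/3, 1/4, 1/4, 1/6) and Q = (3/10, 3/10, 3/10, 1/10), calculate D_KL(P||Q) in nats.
0.0291 nats

KL divergence: D_KL(P||Q) = Σ p(x) log(p(x)/q(x))

Computing term by term:
  x=0: 1/3 × log_e[(1/3)/(3/10)] = 1/3 × 0.1054 = 0.0351
  x=1: 1/4 × log_e[(1/4)/(3/10)] = 1/4 × -0.1823 = -0.0456
  x=2: 1/4 × log_e[(1/4)/(3/10)] = 1/4 × -0.1823 = -0.0456
  x=3: 1/6 × log_e[(1/6)/(1/10)] = 1/6 × 0.5108 = 0.0851

D_KL(P||Q) = 0.0291 nats

Note: KL divergence is always non-negative and equals 0 iff P = Q.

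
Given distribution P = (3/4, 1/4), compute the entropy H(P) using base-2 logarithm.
0.8113 bits

Shannon entropy is H(X) = -Σ p(x) log p(x).

For P = (3/4, 1/4):
H = -3/4 × log_2(3/4) -1/4 × log_2(1/4)
H = 0.8113 bits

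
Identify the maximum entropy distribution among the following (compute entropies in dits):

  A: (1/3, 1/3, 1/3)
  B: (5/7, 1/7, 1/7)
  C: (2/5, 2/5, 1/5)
A

For a discrete distribution over n outcomes, entropy is maximized by the uniform distribution.

Computing entropies:
H(A) = 0.4771 dits
H(B) = 0.3458 dits
H(C) = 0.4581 dits

The uniform distribution (where all probabilities equal 1/3) achieves the maximum entropy of log_10(3) = 0.4771 dits.

Distribution A has the highest entropy.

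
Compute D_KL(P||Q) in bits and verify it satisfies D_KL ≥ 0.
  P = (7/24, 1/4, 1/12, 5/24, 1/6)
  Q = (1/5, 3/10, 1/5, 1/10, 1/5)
0.1645 bits

KL divergence satisfies the Gibbs inequality: D_KL(P||Q) ≥ 0 for all distributions P, Q.

D_KL(P||Q) = Σ p(x) log(p(x)/q(x))
Term by term:
  x=0: 7/24 × log_2[(7/24)/(1/5)] = 0.1588
  x=1: 1/4 × log_2[(1/4)/(3/10)] = -0.0658
  x=2: 1/12 × log_2[(1/12)/(1/5)] = -0.1053
  x=3: 5/24 × log_2[(5/24)/(1/10)] = 0.2206
  x=4: 1/6 × log_2[(1/6)/(1/5)] = -0.0438
D_KL(P||Q) = 0.1645 bits

D_KL(P||Q) = 0.1645 ≥ 0 ✓

This non-negativity is a fundamental property: relative entropy cannot be negative because it measures how different Q is from P.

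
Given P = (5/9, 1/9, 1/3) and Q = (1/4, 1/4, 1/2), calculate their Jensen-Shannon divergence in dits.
0.0225 dits

Jensen-Shannon divergence is:
JSD(P||Q) = 0.5 × D_KL(P||M) + 0.5 × D_KL(Q||M)
where M = 0.5 × (P + Q) is the mixture distribution.

M = 0.5 × (5/9, 1/9, 1/3) + 0.5 × (1/4, 1/4, 1/2) = (0.402778, 0.180556, 5/12)

D_KL(P||M) = 0.0219 dits
D_KL(Q||M) = 0.0231 dits

JSD(P||Q) = 0.5 × 0.0219 + 0.5 × 0.0231 = 0.0225 dits

Unlike KL divergence, JSD is symmetric and bounded: 0 ≤ JSD ≤ log(2).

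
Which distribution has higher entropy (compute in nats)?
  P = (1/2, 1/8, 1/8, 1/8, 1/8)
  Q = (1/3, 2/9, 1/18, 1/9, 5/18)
Q

Computing entropies in nats:
H(P) = 1.3863
H(Q) = 1.4610

Distribution Q has higher entropy.

Intuition: The distribution closer to uniform (more spread out) has higher entropy.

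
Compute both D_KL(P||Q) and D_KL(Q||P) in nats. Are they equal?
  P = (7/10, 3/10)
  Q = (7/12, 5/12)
D_KL(P||Q) = 0.0291, D_KL(Q||P) = 0.0305

KL divergence is not symmetric: D_KL(P||Q) ≠ D_KL(Q||P) in general.

D_KL(P||Q) = 0.0291 nats
D_KL(Q||P) = 0.0305 nats

No, they are not equal!

This asymmetry is why KL divergence is not a true distance metric.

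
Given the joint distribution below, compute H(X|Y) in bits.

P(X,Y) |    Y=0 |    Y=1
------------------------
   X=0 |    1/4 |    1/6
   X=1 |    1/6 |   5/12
0.9080 bits

Using the chain rule: H(X|Y) = H(X,Y) - H(Y)

First, compute H(X,Y) = 1.8879 bits

Marginal P(Y) = (5/12, 7/12)
H(Y) = 0.9799 bits

H(X|Y) = H(X,Y) - H(Y) = 1.8879 - 0.9799 = 0.9080 bits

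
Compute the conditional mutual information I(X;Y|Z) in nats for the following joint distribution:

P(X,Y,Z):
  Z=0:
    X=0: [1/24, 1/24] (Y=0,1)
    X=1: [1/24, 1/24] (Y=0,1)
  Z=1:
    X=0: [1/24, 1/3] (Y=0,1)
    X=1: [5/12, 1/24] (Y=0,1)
0.3030 nats

Conditional mutual information: I(X;Y|Z) = H(X|Z) + H(Y|Z) - H(X,Y|Z)

H(Z) = 0.4506
H(X,Z) = 1.1395 → H(X|Z) = 0.6890
H(Y,Z) = 1.1395 → H(Y|Z) = 0.6890
H(X,Y,Z) = 1.5255 → H(X,Y|Z) = 1.0749

I(X;Y|Z) = 0.6890 + 0.6890 - 1.0749 = 0.3030 nats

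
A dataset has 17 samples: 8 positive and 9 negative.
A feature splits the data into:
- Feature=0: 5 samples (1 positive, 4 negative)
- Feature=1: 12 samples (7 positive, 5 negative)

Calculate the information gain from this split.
0.0935 bits

Information Gain = H(Y) - H(Y|Feature)

Before split:
P(positive) = 8/17 = 0.4706
H(Y) = 0.9975 bits

After split:
Feature=0: H = 0.7219 bits (weight = 5/17)
Feature=1: H = 0.9799 bits (weight = 12/17)
H(Y|Feature) = (5/17)×0.7219 + (12/17)×0.9799 = 0.9040 bits

Information Gain = 0.9975 - 0.9040 = 0.0935 bits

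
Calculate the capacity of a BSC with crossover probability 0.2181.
0.2433 bits

For a binary symmetric channel (BSC) with error probability p:
Capacity C = 1 - H(p) bits per symbol

where H(p) = -p log₂(p) - (1-p) log₂(1-p) is the binary entropy function.

H(0.2181) = 0.7567 bits
C = 1 - 0.7567 = 0.2433 bits per symbol

This means we can reliably transmit up to 0.2433 bits of information per channel use.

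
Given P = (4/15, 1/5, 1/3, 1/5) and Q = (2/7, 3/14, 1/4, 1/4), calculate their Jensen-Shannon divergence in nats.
0.0047 nats

Jensen-Shannon divergence is:
JSD(P||Q) = 0.5 × D_KL(P||M) + 0.5 × D_KL(Q||M)
where M = 0.5 × (P + Q) is the mixture distribution.

M = 0.5 × (4/15, 1/5, 1/3, 1/5) + 0.5 × (2/7, 3/14, 1/4, 1/4) = (0.27619, 0.207143, 7/24, 9/40)

D_KL(P||M) = 0.0046 nats
D_KL(Q||M) = 0.0048 nats

JSD(P||Q) = 0.5 × 0.0046 + 0.5 × 0.0048 = 0.0047 nats

Unlike KL divergence, JSD is symmetric and bounded: 0 ≤ JSD ≤ log(2).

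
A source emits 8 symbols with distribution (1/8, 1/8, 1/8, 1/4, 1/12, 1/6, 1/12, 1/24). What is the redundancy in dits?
0.0469 dits

Redundancy measures how far a source is from maximum entropy:
R = H_max - H(X)

Maximum entropy for 8 symbols: H_max = log_10(8) = 0.9031 dits
Actual entropy: H(X) = 0.8562 dits
Redundancy: R = 0.9031 - 0.8562 = 0.0469 dits

This redundancy represents potential for compression: the source could be compressed by 0.0469 dits per symbol.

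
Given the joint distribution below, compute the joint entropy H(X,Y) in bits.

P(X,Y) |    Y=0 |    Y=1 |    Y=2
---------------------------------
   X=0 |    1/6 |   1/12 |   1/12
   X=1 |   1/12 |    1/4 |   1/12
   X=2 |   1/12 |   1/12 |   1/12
3.0221 bits

Joint entropy is H(X,Y) = -Σ_{x,y} p(x,y) log p(x,y).

Summing over all non-zero entries:
H(X,Y) = -[1/6·log_2(1/6) + 1/12·log_2(1/12) + 1/12·log_2(1/12) + 1/12·log_2(1/12) + 1/4·log_2(1/4) + 1/12·log_2(1/12) + 1/12·log_2(1/12) + 1/12·log_2(1/12) + 1/12·log_2(1/12)]
H(X,Y) = 3.0221 bits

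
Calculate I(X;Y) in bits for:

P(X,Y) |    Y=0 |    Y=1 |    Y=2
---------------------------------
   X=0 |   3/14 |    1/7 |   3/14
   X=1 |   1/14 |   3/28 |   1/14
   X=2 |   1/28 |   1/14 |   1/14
0.0300 bits

Mutual information: I(X;Y) = H(X) + H(Y) - H(X,Y)

Marginals:
P(X) = (4/7, 1/4, 5/28), H(X) = 1.4052 bits
P(Y) = (9/28, 9/28, 5/14), H(Y) = 1.5831 bits

Joint entropy: H(X,Y) = 2.9583 bits

I(X;Y) = 1.4052 + 1.5831 - 2.9583 = 0.0300 bits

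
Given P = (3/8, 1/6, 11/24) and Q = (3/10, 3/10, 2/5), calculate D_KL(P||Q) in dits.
0.0209 dits

KL divergence: D_KL(P||Q) = Σ p(x) log(p(x)/q(x))

Computing term by term:
  x=0: 3/8 × log_10[(3/8)/(3/10)] = 3/8 × 0.0969 = 0.0363
  x=1: 1/6 × log_10[(1/6)/(3/10)] = 1/6 × -0.2553 = -0.0425
  x=2: 11/24 × log_10[(11/24)/(2/5)] = 11/24 × 0.0591 = 0.0271

D_KL(P||Q) = 0.0209 dits

Note: KL divergence is always non-negative and equals 0 iff P = Q.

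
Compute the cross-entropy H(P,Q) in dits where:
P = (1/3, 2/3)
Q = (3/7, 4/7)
0.2847 dits

Cross-entropy: H(P,Q) = -Σ p(x) log q(x)

Alternatively: H(P,Q) = H(P) + D_KL(P||Q)
H(P) = 0.2764 dits
D_KL(P||Q) = 0.0082 dits

H(P,Q) = 0.2764 + 0.0082 = 0.2847 dits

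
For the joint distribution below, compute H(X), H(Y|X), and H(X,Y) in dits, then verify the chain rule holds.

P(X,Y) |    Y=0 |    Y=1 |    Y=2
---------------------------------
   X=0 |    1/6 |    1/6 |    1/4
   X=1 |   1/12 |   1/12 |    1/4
H(X,Y) = 0.7403, H(X) = 0.2950, H(Y|X) = 0.4453 (all in dits)

Chain rule: H(X,Y) = H(X) + H(Y|X)

Left side — joint entropy directly:
H(X,Y) = -Σ p(x,y) log p(x,y) = 0.7403 dits

Right side — compute H(Y|X) from the conditional distributions:
P(X) = (7/12, 5/12), so H(X) = 0.2950 dits
H(Y|X) = Σ_x P(X=x) · H(Y|X=x):
  P(Y|X=0) = (2/7, 2/7, 3/7), H(Y|X=0) = 0.4686, weight P(X=0) = 7/12
  P(Y|X=1) = (1/5, 1/5, 3/5), H(Y|X=1) = 0.4127, weight P(X=1) = 5/12
H(Y|X) = 0.4453 dits

H(X) + H(Y|X) = 0.2950 + 0.4453 = 0.7403 dits

Both sides equal 0.7403 dits. ✓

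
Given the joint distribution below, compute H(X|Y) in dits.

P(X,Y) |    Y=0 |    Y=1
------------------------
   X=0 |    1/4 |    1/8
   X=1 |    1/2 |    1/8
0.2826 dits

Using the chain rule: H(X|Y) = H(X,Y) - H(Y)

First, compute H(X,Y) = 0.5268 dits

Marginal P(Y) = (3/4, 1/4)
H(Y) = 0.2442 dits

H(X|Y) = H(X,Y) - H(Y) = 0.5268 - 0.2442 = 0.2826 dits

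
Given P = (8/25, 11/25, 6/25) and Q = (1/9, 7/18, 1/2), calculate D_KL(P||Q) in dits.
0.0941 dits

KL divergence: D_KL(P||Q) = Σ p(x) log(p(x)/q(x))

Computing term by term:
  x=0: 8/25 × log_10[(8/25)/(1/9)] = 8/25 × 0.4594 = 0.1470
  x=1: 11/25 × log_10[(11/25)/(7/18)] = 11/25 × 0.0536 = 0.0236
  x=2: 6/25 × log_10[(6/25)/(1/2)] = 6/25 × -0.3188 = -0.0765

D_KL(P||Q) = 0.0941 dits

Note: KL divergence is always non-negative and equals 0 iff P = Q.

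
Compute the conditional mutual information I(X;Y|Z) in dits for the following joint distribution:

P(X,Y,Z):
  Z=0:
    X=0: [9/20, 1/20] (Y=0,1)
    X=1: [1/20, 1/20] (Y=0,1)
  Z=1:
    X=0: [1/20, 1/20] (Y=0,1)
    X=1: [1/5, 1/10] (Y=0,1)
0.0186 dits

Conditional mutual information: I(X;Y|Z) = H(X|Z) + H(Y|Z) - H(X,Y|Z)

H(Z) = 0.2923
H(X,Z) = 0.5074 → H(X|Z) = 0.2151
H(Y,Z) = 0.5246 → H(Y|Z) = 0.2323
H(X,Y,Z) = 0.7211 → H(X,Y|Z) = 0.4288

I(X;Y|Z) = 0.2151 + 0.2323 - 0.4288 = 0.0186 dits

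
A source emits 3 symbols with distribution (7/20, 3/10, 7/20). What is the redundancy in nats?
0.0025 nats

Redundancy measures how far a source is from maximum entropy:
R = H_max - H(X)

Maximum entropy for 3 symbols: H_max = log_e(3) = 1.0986 nats
Actual entropy: H(X) = 1.0961 nats
Redundancy: R = 1.0986 - 1.0961 = 0.0025 nats

This redundancy represents potential for compression: the source could be compressed by 0.0025 nats per symbol.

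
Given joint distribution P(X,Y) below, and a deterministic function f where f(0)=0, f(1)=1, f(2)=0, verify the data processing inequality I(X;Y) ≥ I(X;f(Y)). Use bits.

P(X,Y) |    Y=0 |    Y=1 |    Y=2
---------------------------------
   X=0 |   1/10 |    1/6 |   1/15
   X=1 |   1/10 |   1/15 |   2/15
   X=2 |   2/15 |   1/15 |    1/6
I(X;Y) = 0.0777, I(X;f(Y)) = 0.0679, inequality holds: 0.0777 ≥ 0.0679

Data Processing Inequality: For any Markov chain X → Y → Z, we have I(X;Y) ≥ I(X;Z).

Here Z = f(Y) is a deterministic function of Y, forming X → Y → Z.

Original I(X;Y) = 0.0777 bits

After applying f:
P(X,Z) where Z=f(Y):
- P(X,Z=0) = P(X,Y=0) + P(X,Y=2)
- P(X,Z=1) = P(X,Y=1)

I(X;Z) = I(X;f(Y)) = 0.0679 bits

Verification: 0.0777 ≥ 0.0679 ✓

Information cannot be created by processing; the function f can only lose information about X.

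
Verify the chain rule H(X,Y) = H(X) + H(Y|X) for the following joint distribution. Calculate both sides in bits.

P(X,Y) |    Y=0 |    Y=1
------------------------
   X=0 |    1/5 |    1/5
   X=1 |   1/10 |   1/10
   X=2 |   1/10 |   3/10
H(X,Y) = 2.4464, H(X) = 1.5219, H(Y|X) = 0.9245 (all in bits)

Chain rule: H(X,Y) = H(X) + H(Y|X)

Left side — joint entropy directly:
H(X,Y) = -Σ p(x,y) log p(x,y) = 2.4464 bits

Right side — compute H(Y|X) from the conditional distributions:
P(X) = (2/5, 1/5, 2/5), so H(X) = 1.5219 bits
H(Y|X) = Σ_x P(X=x) · H(Y|X=x):
  P(Y|X=0) = (1/2, 1/2), H(Y|X=0) = 1.0000, weight P(X=0) = 2/5
  P(Y|X=1) = (1/2, 1/2), H(Y|X=1) = 1.0000, weight P(X=1) = 1/5
  P(Y|X=2) = (1/4, 3/4), H(Y|X=2) = 0.8113, weight P(X=2) = 2/5
H(Y|X) = 0.9245 bits

H(X) + H(Y|X) = 1.5219 + 0.9245 = 2.4464 bits

Both sides equal 2.4464 bits. ✓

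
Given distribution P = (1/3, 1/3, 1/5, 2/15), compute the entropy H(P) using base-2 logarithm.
1.9086 bits

Shannon entropy is H(X) = -Σ p(x) log p(x).

For P = (1/3, 1/3, 1/5, 2/15):
H = -1/3 × log_2(1/3) -1/3 × log_2(1/3) -1/5 × log_2(1/5) -2/15 × log_2(2/15)
H = 1.9086 bits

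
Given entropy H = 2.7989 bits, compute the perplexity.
6.9591

Perplexity is 2^H (or exp(H) for natural log).

H = 2.7989 bits
Perplexity = 2^2.7989 = 6.9591

Interpretation: The model's uncertainty is equivalent to choosing uniformly among 7.0 options.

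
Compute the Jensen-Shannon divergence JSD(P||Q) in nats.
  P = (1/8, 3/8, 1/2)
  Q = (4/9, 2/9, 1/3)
0.0658 nats

Jensen-Shannon divergence is:
JSD(P||Q) = 0.5 × D_KL(P||M) + 0.5 × D_KL(Q||M)
where M = 0.5 × (P + Q) is the mixture distribution.

M = 0.5 × (1/8, 3/8, 1/2) + 0.5 × (4/9, 2/9, 1/3) = (0.284722, 0.298611, 5/12)

D_KL(P||M) = 0.0737 nats
D_KL(Q||M) = 0.0579 nats

JSD(P||Q) = 0.5 × 0.0737 + 0.5 × 0.0579 = 0.0658 nats

Unlike KL divergence, JSD is symmetric and bounded: 0 ≤ JSD ≤ log(2).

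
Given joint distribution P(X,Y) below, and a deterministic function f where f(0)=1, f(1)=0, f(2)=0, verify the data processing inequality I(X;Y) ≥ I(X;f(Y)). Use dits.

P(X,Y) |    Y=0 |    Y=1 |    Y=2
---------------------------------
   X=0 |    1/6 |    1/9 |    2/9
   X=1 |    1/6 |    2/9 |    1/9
I(X;Y) = 0.0164, I(X;f(Y)) = 0.0000, inequality holds: 0.0164 ≥ 0.0000

Data Processing Inequality: For any Markov chain X → Y → Z, we have I(X;Y) ≥ I(X;Z).

Here Z = f(Y) is a deterministic function of Y, forming X → Y → Z.

Original I(X;Y) = 0.0164 dits

After applying f:
P(X,Z) where Z=f(Y):
- P(X,Z=0) = P(X,Y=1) + P(X,Y=2)
- P(X,Z=1) = P(X,Y=0)

I(X;Z) = I(X;f(Y)) = 0.0000 dits

Verification: 0.0164 ≥ 0.0000 ✓

Information cannot be created by processing; the function f can only lose information about X.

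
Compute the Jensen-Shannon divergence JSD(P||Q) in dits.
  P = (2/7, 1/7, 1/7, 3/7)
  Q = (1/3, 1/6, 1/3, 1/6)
0.0221 dits

Jensen-Shannon divergence is:
JSD(P||Q) = 0.5 × D_KL(P||M) + 0.5 × D_KL(Q||M)
where M = 0.5 × (P + Q) is the mixture distribution.

M = 0.5 × (2/7, 1/7, 1/7, 3/7) + 0.5 × (1/3, 1/6, 1/3, 1/6) = (0.309524, 0.154762, 5/21, 0.297619)

D_KL(P||M) = 0.0213 dits
D_KL(Q||M) = 0.0228 dits

JSD(P||Q) = 0.5 × 0.0213 + 0.5 × 0.0228 = 0.0221 dits

Unlike KL divergence, JSD is symmetric and bounded: 0 ≤ JSD ≤ log(2).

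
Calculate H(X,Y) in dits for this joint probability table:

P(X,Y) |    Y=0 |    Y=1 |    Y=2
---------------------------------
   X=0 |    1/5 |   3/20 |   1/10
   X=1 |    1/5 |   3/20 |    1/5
0.7666 dits

Joint entropy is H(X,Y) = -Σ_{x,y} p(x,y) log p(x,y).

Summing over all non-zero entries:
H(X,Y) = -[1/5·log_10(1/5) + 3/20·log_10(3/20) + 1/10·log_10(1/10) + 1/5·log_10(1/5) + 3/20·log_10(3/20) + 1/5·log_10(1/5)]
H(X,Y) = 0.7666 dits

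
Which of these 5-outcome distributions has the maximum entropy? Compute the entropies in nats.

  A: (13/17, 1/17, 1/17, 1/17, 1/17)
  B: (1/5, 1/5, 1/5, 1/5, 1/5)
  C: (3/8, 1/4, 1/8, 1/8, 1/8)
B

For a discrete distribution over n outcomes, entropy is maximized by the uniform distribution.

Computing entropies:
H(A) = 0.8718 nats
H(B) = 1.6094 nats
H(C) = 1.4942 nats

The uniform distribution (where all probabilities equal 1/5) achieves the maximum entropy of log_e(5) = 1.6094 nats.

Distribution B has the highest entropy.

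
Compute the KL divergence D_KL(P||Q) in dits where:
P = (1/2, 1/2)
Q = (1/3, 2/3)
0.0256 dits

KL divergence: D_KL(P||Q) = Σ p(x) log(p(x)/q(x))

Computing term by term:
  x=0: 1/2 × log_10[(1/2)/(1/3)] = 1/2 × 0.1761 = 0.0880
  x=1: 1/2 × log_10[(1/2)/(2/3)] = 1/2 × -0.1249 = -0.0625

D_KL(P||Q) = 0.0256 dits

Note: KL divergence is always non-negative and equals 0 iff P = Q.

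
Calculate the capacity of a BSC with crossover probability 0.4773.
0.0015 bits

For a binary symmetric channel (BSC) with error probability p:
Capacity C = 1 - H(p) bits per symbol

where H(p) = -p log₂(p) - (1-p) log₂(1-p) is the binary entropy function.

H(0.4773) = 0.9985 bits
C = 1 - 0.9985 = 0.0015 bits per symbol

This means we can reliably transmit up to 0.0015 bits of information per channel use.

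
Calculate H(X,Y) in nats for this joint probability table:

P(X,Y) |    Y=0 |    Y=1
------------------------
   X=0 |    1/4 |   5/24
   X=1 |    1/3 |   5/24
1.3664 nats

Joint entropy is H(X,Y) = -Σ_{x,y} p(x,y) log p(x,y).

Summing over all non-zero entries:
H(X,Y) = -[1/4·log_e(1/4) + 5/24·log_e(5/24) + 1/3·log_e(1/3) + 5/24·log_e(5/24)]
H(X,Y) = 1.3664 nats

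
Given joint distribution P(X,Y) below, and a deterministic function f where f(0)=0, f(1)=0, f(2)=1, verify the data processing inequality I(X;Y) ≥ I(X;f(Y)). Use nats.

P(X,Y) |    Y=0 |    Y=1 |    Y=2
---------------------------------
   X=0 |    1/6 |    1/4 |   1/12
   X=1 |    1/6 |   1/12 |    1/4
I(X;Y) = 0.0872, I(X;f(Y)) = 0.0647, inequality holds: 0.0872 ≥ 0.0647

Data Processing Inequality: For any Markov chain X → Y → Z, we have I(X;Y) ≥ I(X;Z).

Here Z = f(Y) is a deterministic function of Y, forming X → Y → Z.

Original I(X;Y) = 0.0872 nats

After applying f:
P(X,Z) where Z=f(Y):
- P(X,Z=0) = P(X,Y=0) + P(X,Y=1)
- P(X,Z=1) = P(X,Y=2)

I(X;Z) = I(X;f(Y)) = 0.0647 nats

Verification: 0.0872 ≥ 0.0647 ✓

Information cannot be created by processing; the function f can only lose information about X.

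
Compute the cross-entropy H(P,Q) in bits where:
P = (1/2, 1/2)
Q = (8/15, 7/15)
1.0032 bits

Cross-entropy: H(P,Q) = -Σ p(x) log q(x)

Alternatively: H(P,Q) = H(P) + D_KL(P||Q)
H(P) = 1.0000 bits
D_KL(P||Q) = 0.0032 bits

H(P,Q) = 1.0000 + 0.0032 = 1.0032 bits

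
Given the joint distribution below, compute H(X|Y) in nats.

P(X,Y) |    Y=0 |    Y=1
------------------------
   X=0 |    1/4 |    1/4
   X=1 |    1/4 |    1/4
0.6931 nats

Using the chain rule: H(X|Y) = H(X,Y) - H(Y)

First, compute H(X,Y) = 1.3863 nats

Marginal P(Y) = (1/2, 1/2)
H(Y) = 0.6931 nats

H(X|Y) = H(X,Y) - H(Y) = 1.3863 - 0.6931 = 0.6931 nats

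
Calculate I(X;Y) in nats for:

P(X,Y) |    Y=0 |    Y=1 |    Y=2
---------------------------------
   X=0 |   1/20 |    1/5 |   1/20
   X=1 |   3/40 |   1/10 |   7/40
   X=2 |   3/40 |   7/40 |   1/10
0.0563 nats

Mutual information: I(X;Y) = H(X) + H(Y) - H(X,Y)

Marginals:
P(X) = (3/10, 7/20, 7/20), H(X) = 1.0961 nats
P(Y) = (1/5, 19/40, 13/40), H(Y) = 1.0408 nats

Joint entropy: H(X,Y) = 2.0806 nats

I(X;Y) = 1.0961 + 1.0408 - 2.0806 = 0.0563 nats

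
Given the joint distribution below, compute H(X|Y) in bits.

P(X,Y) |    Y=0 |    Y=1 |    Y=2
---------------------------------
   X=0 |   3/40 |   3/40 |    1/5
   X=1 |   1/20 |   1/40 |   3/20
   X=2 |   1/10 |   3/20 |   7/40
1.4952 bits

Using the chain rule: H(X|Y) = H(X,Y) - H(Y)

First, compute H(X,Y) = 2.9674 bits

Marginal P(Y) = (9/40, 1/4, 21/40)
H(Y) = 1.4722 bits

H(X|Y) = H(X,Y) - H(Y) = 2.9674 - 1.4722 = 1.4952 bits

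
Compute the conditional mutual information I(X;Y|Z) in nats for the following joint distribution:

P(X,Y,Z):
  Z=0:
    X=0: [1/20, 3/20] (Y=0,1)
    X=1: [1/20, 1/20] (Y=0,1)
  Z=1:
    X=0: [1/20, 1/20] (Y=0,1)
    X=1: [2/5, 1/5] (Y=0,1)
0.0142 nats

Conditional mutual information: I(X;Y|Z) = H(X|Z) + H(Y|Z) - H(X,Y|Z)

H(Z) = 0.6109
H(X,Z) = 1.0889 → H(X|Z) = 0.4780
H(Y,Z) = 1.2580 → H(Y|Z) = 0.6472
H(X,Y,Z) = 1.7219 → H(X,Y|Z) = 1.1110

I(X;Y|Z) = 0.4780 + 0.6472 - 1.1110 = 0.0142 nats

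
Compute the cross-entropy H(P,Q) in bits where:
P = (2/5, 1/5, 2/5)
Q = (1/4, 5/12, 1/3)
1.6866 bits

Cross-entropy: H(P,Q) = -Σ p(x) log q(x)

Alternatively: H(P,Q) = H(P) + D_KL(P||Q)
H(P) = 1.5219 bits
D_KL(P||Q) = 0.1647 bits

H(P,Q) = 1.5219 + 0.1647 = 1.6866 bits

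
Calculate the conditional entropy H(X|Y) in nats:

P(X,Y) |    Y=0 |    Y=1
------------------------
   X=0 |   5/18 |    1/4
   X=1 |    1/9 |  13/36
0.6461 nats

Using the chain rule: H(X|Y) = H(X,Y) - H(Y)

First, compute H(X,Y) = 1.3143 nats

Marginal P(Y) = (7/18, 11/18)
H(Y) = 0.6682 nats

H(X|Y) = H(X,Y) - H(Y) = 1.3143 - 0.6682 = 0.6461 nats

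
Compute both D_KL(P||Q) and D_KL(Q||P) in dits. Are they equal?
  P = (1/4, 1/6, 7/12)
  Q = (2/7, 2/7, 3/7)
D_KL(P||Q) = 0.0246, D_KL(Q||P) = 0.0261

KL divergence is not symmetric: D_KL(P||Q) ≠ D_KL(Q||P) in general.

D_KL(P||Q) = 0.0246 dits
D_KL(Q||P) = 0.0261 dits

No, they are not equal!

This asymmetry is why KL divergence is not a true distance metric.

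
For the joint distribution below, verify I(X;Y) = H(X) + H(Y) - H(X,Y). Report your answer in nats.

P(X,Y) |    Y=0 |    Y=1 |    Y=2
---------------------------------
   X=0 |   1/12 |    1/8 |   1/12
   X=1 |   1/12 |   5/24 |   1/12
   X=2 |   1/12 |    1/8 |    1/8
I(X;Y) = 0.0149 nats

Mutual information has multiple equivalent forms:
- I(X;Y) = H(X) - H(X|Y)
- I(X;Y) = H(Y) - H(Y|X)
- I(X;Y) = H(X) + H(Y) - H(X,Y)

Computing all quantities:
H(X) = 1.0934, H(Y) = 1.0635, H(X,Y) = 2.1420
H(X|Y) = 1.0784, H(Y|X) = 1.0486

Verification:
H(X) - H(X|Y) = 1.0934 - 1.0784 = 0.0149
H(Y) - H(Y|X) = 1.0635 - 1.0486 = 0.0149
H(X) + H(Y) - H(X,Y) = 1.0934 + 1.0635 - 2.1420 = 0.0149

All forms give I(X;Y) = 0.0149 nats. ✓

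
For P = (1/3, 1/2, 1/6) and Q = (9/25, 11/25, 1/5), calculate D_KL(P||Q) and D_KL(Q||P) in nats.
D_KL(P||Q) = 0.0079, D_KL(Q||P) = 0.0079

KL divergence is not symmetric: D_KL(P||Q) ≠ D_KL(Q||P) in general.

D_KL(P||Q) = 0.0079 nats
D_KL(Q||P) = 0.0079 nats

In this case they happen to be equal (to 4 decimal places).

This asymmetry is why KL divergence is not a true distance metric.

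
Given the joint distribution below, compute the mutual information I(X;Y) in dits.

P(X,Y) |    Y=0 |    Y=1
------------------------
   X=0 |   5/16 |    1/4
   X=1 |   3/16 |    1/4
0.0035 dits

Mutual information: I(X;Y) = H(X) + H(Y) - H(X,Y)

Marginals:
P(X) = (9/16, 7/16), H(X) = 0.2976 dits
P(Y) = (1/2, 1/2), H(Y) = 0.3010 dits

Joint entropy: H(X,Y) = 0.5952 dits

I(X;Y) = 0.2976 + 0.3010 - 0.5952 = 0.0035 dits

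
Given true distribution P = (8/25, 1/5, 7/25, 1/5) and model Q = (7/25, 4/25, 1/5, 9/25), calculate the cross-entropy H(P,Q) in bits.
2.0614 bits

Cross-entropy: H(P,Q) = -Σ p(x) log q(x)

Alternatively: H(P,Q) = H(P) + D_KL(P||Q)
H(P) = 1.9690 bits
D_KL(P||Q) = 0.0924 bits

H(P,Q) = 1.9690 + 0.0924 = 2.0614 bits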